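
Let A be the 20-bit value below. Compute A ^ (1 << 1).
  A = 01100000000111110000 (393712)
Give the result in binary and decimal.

Mask = 1 << 1 = 00000000000000000010
Bit 1 of A is 0; XOR with the mask flips it to 1.
  01100000000111110000
^ 00000000000000000010
----------------------
  01100000000111110010

Answer: 01100000000111110010 (393714)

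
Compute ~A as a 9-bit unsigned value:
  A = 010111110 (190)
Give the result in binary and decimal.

Flip each bit (0->1, 1->0):
  010111110
  101000001

Answer: 101000001 (321)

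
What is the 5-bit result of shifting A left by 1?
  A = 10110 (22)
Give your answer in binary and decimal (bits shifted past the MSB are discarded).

Shift left by 1: drop the top 1 bit(s), append 1 zero(s) on the right.
  10110  ->  discard [1], keep [0110], append 0
= 01100

Answer: 01100 (12)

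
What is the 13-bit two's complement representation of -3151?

1. Binary of +3151:  0110001001111
2. Invert bits:     1001110110000
3. Add 1:           1001110110001

Answer: 1001110110001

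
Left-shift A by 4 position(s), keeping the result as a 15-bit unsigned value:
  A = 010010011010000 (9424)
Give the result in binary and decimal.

Shift left by 4: drop the top 4 bit(s), append 4 zero(s) on the right.
  010010011010000  ->  discard [0100], keep [10011010000], append 0000
= 100110100000000

Answer: 100110100000000 (19712)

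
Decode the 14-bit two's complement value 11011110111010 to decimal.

MSB is 1, so the value is negative. Find the magnitude:
1. Invert bits:  00100001000101
2. Add 1:        00100001000110  = 2118
3. Apply sign:   -2118

Answer: -2118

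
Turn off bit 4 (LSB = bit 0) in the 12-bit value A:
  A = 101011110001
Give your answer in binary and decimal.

Mask = ~(1 << 4) = 111111101111
Bit 4 of A is 1, so AND-ing with the mask clears it to 0.
  101011110001
& 111111101111
--------------
  101011100001

Answer: 101011100001 (2785)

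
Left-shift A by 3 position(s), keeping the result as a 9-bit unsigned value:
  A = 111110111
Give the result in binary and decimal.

Shift left by 3: drop the top 3 bit(s), append 3 zero(s) on the right.
  111110111  ->  discard [111], keep [110111], append 000
= 110111000

Answer: 110111000 (440)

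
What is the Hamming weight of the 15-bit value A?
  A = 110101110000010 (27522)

110101110000010
1-bits at positions (from bit 0 = LSB): 1, 7, 8, 9, 11, 13, 14
Count = 7

Answer: 7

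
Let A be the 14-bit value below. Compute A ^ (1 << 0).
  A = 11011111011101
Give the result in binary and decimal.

Mask = 1 << 0 = 00000000000001
Bit 0 of A is 1; XOR with the mask flips it to 0.
  11011111011101
^ 00000000000001
----------------
  11011111011100

Answer: 11011111011100 (14300)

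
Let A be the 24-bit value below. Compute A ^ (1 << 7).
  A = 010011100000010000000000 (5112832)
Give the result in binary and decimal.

Mask = 1 << 7 = 000000000000000010000000
Bit 7 of A is 0; XOR with the mask flips it to 1.
  010011100000010000000000
^ 000000000000000010000000
--------------------------
  010011100000010010000000

Answer: 010011100000010010000000 (5112960)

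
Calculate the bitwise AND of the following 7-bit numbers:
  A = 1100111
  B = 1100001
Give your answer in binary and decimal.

Apply & to each column (1 only where both bits are 1):
  1100111
& 1100001
---------
  1100001

Answer: 1100001 (97)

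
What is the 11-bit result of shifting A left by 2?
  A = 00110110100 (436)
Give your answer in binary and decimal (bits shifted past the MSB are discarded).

Shift left by 2: drop the top 2 bit(s), append 2 zero(s) on the right.
  00110110100  ->  discard [00], keep [110110100], append 00
= 11011010000

Answer: 11011010000 (1744)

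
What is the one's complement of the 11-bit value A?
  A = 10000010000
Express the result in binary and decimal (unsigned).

Flip each bit (0->1, 1->0):
  10000010000
  01111101111

Answer: 01111101111 (1007)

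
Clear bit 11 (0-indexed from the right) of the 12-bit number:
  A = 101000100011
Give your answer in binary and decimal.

Mask = ~(1 << 11) = 011111111111
Bit 11 of A is 1, so AND-ing with the mask clears it to 0.
  101000100011
& 011111111111
--------------
  001000100011

Answer: 001000100011 (547)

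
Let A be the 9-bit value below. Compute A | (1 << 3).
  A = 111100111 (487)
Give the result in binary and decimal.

Mask = 1 << 3 = 000001000
Bit 3 of A is 0, so OR-ing with the mask flips it to 1.
  111100111
| 000001000
-----------
  111101111

Answer: 111101111 (495)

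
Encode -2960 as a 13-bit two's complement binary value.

1. Binary of +2960:  0101110010000
2. Invert bits:     1010001101111
3. Add 1:           1010001110000

Answer: 1010001110000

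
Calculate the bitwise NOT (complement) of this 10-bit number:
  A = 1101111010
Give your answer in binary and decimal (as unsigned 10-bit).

Flip each bit (0->1, 1->0):
  1101111010
  0010000101

Answer: 0010000101 (133)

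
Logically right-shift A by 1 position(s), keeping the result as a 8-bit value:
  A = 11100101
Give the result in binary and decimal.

Logical shift right by 1: drop the bottom 1 bit(s), prepend 1 zero(s) on the left.
  11100101  ->  keep [1110010], discard [1], prepend 0
= 01110010

Answer: 01110010 (114)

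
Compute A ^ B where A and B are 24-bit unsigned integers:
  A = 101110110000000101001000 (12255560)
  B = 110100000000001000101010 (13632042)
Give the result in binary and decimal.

Apply ^ to each column (1 where bits differ):
  101110110000000101001000
^ 110100000000001000101010
--------------------------
  011010110000001101100010

Answer: 011010110000001101100010 (7013218)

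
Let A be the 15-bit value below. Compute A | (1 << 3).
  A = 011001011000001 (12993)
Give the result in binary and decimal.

Mask = 1 << 3 = 000000000001000
Bit 3 of A is 0, so OR-ing with the mask flips it to 1.
  011001011000001
| 000000000001000
-----------------
  011001011001001

Answer: 011001011001001 (13001)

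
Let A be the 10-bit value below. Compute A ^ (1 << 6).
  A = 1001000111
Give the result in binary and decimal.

Mask = 1 << 6 = 0001000000
Bit 6 of A is 1; XOR with the mask flips it to 0.
  1001000111
^ 0001000000
------------
  1000000111

Answer: 1000000111 (519)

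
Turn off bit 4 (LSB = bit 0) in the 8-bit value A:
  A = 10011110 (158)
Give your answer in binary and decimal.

Mask = ~(1 << 4) = 11101111
Bit 4 of A is 1, so AND-ing with the mask clears it to 0.
  10011110
& 11101111
----------
  10001110

Answer: 10001110 (142)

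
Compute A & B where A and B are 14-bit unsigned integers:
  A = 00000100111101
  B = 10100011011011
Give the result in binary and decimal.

Apply & to each column (1 only where both bits are 1):
  00000100111101
& 10100011011011
----------------
  00000000011001

Answer: 00000000011001 (25)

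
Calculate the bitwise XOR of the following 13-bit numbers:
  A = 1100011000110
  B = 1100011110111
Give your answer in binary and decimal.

Apply ^ to each column (1 where bits differ):
  1100011000110
^ 1100011110111
---------------
  0000000110001

Answer: 0000000110001 (49)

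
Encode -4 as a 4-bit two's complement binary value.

1. Binary of +4:  0100
2. Invert bits:     1011
3. Add 1:           1100

Answer: 1100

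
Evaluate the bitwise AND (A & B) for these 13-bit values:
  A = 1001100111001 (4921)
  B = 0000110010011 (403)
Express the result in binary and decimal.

Apply & to each column (1 only where both bits are 1):
  1001100111001
& 0000110010011
---------------
  0000100010001

Answer: 0000100010001 (273)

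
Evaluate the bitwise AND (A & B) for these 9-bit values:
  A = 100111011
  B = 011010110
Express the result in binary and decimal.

Apply & to each column (1 only where both bits are 1):
  100111011
& 011010110
-----------
  000010010

Answer: 000010010 (18)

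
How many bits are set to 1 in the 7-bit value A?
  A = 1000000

1000000
1-bits at positions (from bit 0 = LSB): 6
Count = 1

Answer: 1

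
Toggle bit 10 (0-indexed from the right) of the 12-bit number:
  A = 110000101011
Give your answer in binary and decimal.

Mask = 1 << 10 = 010000000000
Bit 10 of A is 1; XOR with the mask flips it to 0.
  110000101011
^ 010000000000
--------------
  100000101011

Answer: 100000101011 (2091)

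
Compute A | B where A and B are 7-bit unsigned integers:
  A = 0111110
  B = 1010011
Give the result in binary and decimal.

Apply | to each column (1 where either bit is 1):
  0111110
| 1010011
---------
  1111111

Answer: 1111111 (127)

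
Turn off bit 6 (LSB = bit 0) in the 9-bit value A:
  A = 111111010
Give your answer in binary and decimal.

Mask = ~(1 << 6) = 110111111
Bit 6 of A is 1, so AND-ing with the mask clears it to 0.
  111111010
& 110111111
-----------
  110111010

Answer: 110111010 (442)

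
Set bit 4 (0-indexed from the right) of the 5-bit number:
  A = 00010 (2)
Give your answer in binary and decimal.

Mask = 1 << 4 = 10000
Bit 4 of A is 0, so OR-ing with the mask flips it to 1.
  00010
| 10000
-------
  10010

Answer: 10010 (18)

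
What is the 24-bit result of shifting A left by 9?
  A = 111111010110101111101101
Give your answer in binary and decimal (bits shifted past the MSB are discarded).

Shift left by 9: drop the top 9 bit(s), append 9 zero(s) on the right.
  111111010110101111101101  ->  discard [111111010], keep [110101111101101], append 000000000
= 110101111101101000000000

Answer: 110101111101101000000000 (14146048)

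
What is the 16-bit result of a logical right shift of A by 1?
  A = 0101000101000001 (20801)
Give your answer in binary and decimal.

Logical shift right by 1: drop the bottom 1 bit(s), prepend 1 zero(s) on the left.
  0101000101000001  ->  keep [010100010100000], discard [1], prepend 0
= 0010100010100000

Answer: 0010100010100000 (10400)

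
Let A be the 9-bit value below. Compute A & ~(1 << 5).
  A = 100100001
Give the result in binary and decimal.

Mask = ~(1 << 5) = 111011111
Bit 5 of A is 1, so AND-ing with the mask clears it to 0.
  100100001
& 111011111
-----------
  100000001

Answer: 100000001 (257)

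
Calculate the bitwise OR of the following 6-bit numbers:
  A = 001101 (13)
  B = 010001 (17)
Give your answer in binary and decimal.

Apply | to each column (1 where either bit is 1):
  001101
| 010001
--------
  011101

Answer: 011101 (29)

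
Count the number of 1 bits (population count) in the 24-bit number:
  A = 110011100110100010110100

110011100110100010110100
1-bits at positions (from bit 0 = LSB): 2, 4, 5, 7, 11, 13, 14, 17, 18, 19, 22, 23
Count = 12

Answer: 12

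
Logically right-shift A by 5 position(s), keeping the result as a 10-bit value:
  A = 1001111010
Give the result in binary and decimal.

Logical shift right by 5: drop the bottom 5 bit(s), prepend 5 zero(s) on the left.
  1001111010  ->  keep [10011], discard [11010], prepend 00000
= 0000010011

Answer: 0000010011 (19)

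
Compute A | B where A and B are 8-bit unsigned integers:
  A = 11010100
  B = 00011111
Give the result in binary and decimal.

Apply | to each column (1 where either bit is 1):
  11010100
| 00011111
----------
  11011111

Answer: 11011111 (223)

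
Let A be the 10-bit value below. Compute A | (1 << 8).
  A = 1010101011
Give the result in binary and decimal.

Mask = 1 << 8 = 0100000000
Bit 8 of A is 0, so OR-ing with the mask flips it to 1.
  1010101011
| 0100000000
------------
  1110101011

Answer: 1110101011 (939)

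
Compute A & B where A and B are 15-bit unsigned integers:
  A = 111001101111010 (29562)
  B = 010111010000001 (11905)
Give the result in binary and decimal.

Apply & to each column (1 only where both bits are 1):
  111001101111010
& 010111010000001
-----------------
  010001000000000

Answer: 010001000000000 (8704)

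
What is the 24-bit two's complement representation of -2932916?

1. Binary of +2932916:  001011001100000010110100
2. Invert bits:     110100110011111101001011
3. Add 1:           110100110011111101001100

Answer: 110100110011111101001100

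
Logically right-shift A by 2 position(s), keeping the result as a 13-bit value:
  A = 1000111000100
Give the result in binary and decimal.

Logical shift right by 2: drop the bottom 2 bit(s), prepend 2 zero(s) on the left.
  1000111000100  ->  keep [10001110001], discard [00], prepend 00
= 0010001110001

Answer: 0010001110001 (1137)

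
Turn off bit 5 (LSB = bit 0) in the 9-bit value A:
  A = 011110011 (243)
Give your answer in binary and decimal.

Mask = ~(1 << 5) = 111011111
Bit 5 of A is 1, so AND-ing with the mask clears it to 0.
  011110011
& 111011111
-----------
  011010011

Answer: 011010011 (211)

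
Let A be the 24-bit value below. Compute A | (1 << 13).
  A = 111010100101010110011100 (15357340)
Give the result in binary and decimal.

Mask = 1 << 13 = 000000000010000000000000
Bit 13 of A is 0, so OR-ing with the mask flips it to 1.
  111010100101010110011100
| 000000000010000000000000
--------------------------
  111010100111010110011100

Answer: 111010100111010110011100 (15365532)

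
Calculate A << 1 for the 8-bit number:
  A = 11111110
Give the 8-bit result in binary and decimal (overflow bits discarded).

Shift left by 1: drop the top 1 bit(s), append 1 zero(s) on the right.
  11111110  ->  discard [1], keep [1111110], append 0
= 11111100

Answer: 11111100 (252)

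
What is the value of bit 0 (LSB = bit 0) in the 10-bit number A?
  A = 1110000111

Bit 0 is the 1st from the right.
  1110000111
           ^
That bit is 1.

Answer: 1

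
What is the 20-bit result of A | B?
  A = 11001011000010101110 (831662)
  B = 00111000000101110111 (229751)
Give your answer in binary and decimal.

Apply | to each column (1 where either bit is 1):
  11001011000010101110
| 00111000000101110111
----------------------
  11111011000111111111

Answer: 11111011000111111111 (1028607)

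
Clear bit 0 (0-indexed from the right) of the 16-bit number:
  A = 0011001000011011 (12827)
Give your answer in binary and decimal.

Mask = ~(1 << 0) = 1111111111111110
Bit 0 of A is 1, so AND-ing with the mask clears it to 0.
  0011001000011011
& 1111111111111110
------------------
  0011001000011010

Answer: 0011001000011010 (12826)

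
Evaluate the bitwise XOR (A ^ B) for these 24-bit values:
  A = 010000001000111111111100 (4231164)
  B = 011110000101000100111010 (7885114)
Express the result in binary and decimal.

Apply ^ to each column (1 where bits differ):
  010000001000111111111100
^ 011110000101000100111010
--------------------------
  001110001101111011000110

Answer: 001110001101111011000110 (3727046)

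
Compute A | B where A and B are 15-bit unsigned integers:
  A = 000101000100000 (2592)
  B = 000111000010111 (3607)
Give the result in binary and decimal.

Apply | to each column (1 where either bit is 1):
  000101000100000
| 000111000010111
-----------------
  000111000110111

Answer: 000111000110111 (3639)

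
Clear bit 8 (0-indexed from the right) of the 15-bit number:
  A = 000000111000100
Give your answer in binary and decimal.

Mask = ~(1 << 8) = 111111011111111
Bit 8 of A is 1, so AND-ing with the mask clears it to 0.
  000000111000100
& 111111011111111
-----------------
  000000011000100

Answer: 000000011000100 (196)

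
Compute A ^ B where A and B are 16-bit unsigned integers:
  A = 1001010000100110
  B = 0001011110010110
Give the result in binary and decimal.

Apply ^ to each column (1 where bits differ):
  1001010000100110
^ 0001011110010110
------------------
  1000001110110000

Answer: 1000001110110000 (33712)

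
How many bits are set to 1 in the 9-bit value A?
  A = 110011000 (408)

110011000
1-bits at positions (from bit 0 = LSB): 3, 4, 7, 8
Count = 4

Answer: 4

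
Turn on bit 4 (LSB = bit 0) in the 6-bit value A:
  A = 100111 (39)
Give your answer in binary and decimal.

Mask = 1 << 4 = 010000
Bit 4 of A is 0, so OR-ing with the mask flips it to 1.
  100111
| 010000
--------
  110111

Answer: 110111 (55)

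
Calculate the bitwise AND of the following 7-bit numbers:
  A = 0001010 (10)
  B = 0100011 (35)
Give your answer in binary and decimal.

Apply & to each column (1 only where both bits are 1):
  0001010
& 0100011
---------
  0000010

Answer: 0000010 (2)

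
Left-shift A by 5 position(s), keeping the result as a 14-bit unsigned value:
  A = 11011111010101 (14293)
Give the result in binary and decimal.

Shift left by 5: drop the top 5 bit(s), append 5 zero(s) on the right.
  11011111010101  ->  discard [11011], keep [111010101], append 00000
= 11101010100000

Answer: 11101010100000 (15008)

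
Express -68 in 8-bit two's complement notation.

1. Binary of +68:  01000100
2. Invert bits:     10111011
3. Add 1:           10111100

Answer: 10111100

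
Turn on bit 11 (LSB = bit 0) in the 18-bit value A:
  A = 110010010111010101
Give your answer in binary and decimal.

Mask = 1 << 11 = 000000100000000000
Bit 11 of A is 0, so OR-ing with the mask flips it to 1.
  110010010111010101
| 000000100000000000
--------------------
  110010110111010101

Answer: 110010110111010101 (208341)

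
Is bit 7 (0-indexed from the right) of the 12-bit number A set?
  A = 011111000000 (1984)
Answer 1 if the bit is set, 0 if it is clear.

Bit 7 is the 8th from the right.
  011111000000
      ^
That bit is 1.

Answer: 1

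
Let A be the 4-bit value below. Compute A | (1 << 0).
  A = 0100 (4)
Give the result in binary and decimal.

Mask = 1 << 0 = 0001
Bit 0 of A is 0, so OR-ing with the mask flips it to 1.
  0100
| 0001
------
  0101

Answer: 0101 (5)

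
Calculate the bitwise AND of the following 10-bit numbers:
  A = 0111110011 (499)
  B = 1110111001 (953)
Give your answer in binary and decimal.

Apply & to each column (1 only where both bits are 1):
  0111110011
& 1110111001
------------
  0110110001

Answer: 0110110001 (433)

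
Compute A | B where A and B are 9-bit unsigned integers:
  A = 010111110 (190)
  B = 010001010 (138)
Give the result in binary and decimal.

Apply | to each column (1 where either bit is 1):
  010111110
| 010001010
-----------
  010111110

Answer: 010111110 (190)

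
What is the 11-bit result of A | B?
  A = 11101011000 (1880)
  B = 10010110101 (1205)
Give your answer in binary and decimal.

Apply | to each column (1 where either bit is 1):
  11101011000
| 10010110101
-------------
  11111111101

Answer: 11111111101 (2045)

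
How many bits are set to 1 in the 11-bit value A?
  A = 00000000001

00000000001
1-bits at positions (from bit 0 = LSB): 0
Count = 1

Answer: 1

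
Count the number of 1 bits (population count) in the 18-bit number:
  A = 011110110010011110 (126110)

011110110010011110
1-bits at positions (from bit 0 = LSB): 1, 2, 3, 4, 7, 10, 11, 13, 14, 15, 16
Count = 11

Answer: 11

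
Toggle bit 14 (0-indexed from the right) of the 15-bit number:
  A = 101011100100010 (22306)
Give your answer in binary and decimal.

Mask = 1 << 14 = 100000000000000
Bit 14 of A is 1; XOR with the mask flips it to 0.
  101011100100010
^ 100000000000000
-----------------
  001011100100010

Answer: 001011100100010 (5922)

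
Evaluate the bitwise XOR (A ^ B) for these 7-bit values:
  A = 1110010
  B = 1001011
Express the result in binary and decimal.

Apply ^ to each column (1 where bits differ):
  1110010
^ 1001011
---------
  0111001

Answer: 0111001 (57)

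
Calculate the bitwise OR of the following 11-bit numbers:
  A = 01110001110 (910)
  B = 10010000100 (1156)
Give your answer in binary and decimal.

Apply | to each column (1 where either bit is 1):
  01110001110
| 10010000100
-------------
  11110001110

Answer: 11110001110 (1934)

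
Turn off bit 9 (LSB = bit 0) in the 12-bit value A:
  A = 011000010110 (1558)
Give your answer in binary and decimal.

Mask = ~(1 << 9) = 110111111111
Bit 9 of A is 1, so AND-ing with the mask clears it to 0.
  011000010110
& 110111111111
--------------
  010000010110

Answer: 010000010110 (1046)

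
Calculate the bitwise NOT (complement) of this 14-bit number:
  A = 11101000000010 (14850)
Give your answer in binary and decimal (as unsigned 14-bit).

Flip each bit (0->1, 1->0):
  11101000000010
  00010111111101

Answer: 00010111111101 (1533)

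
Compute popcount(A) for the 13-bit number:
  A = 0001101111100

0001101111100
1-bits at positions (from bit 0 = LSB): 2, 3, 4, 5, 6, 8, 9
Count = 7

Answer: 7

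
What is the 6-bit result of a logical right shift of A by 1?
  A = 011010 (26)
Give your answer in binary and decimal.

Logical shift right by 1: drop the bottom 1 bit(s), prepend 1 zero(s) on the left.
  011010  ->  keep [01101], discard [0], prepend 0
= 001101

Answer: 001101 (13)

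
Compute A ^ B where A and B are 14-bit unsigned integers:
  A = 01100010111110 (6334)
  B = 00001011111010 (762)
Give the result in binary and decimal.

Apply ^ to each column (1 where bits differ):
  01100010111110
^ 00001011111010
----------------
  01101001000100

Answer: 01101001000100 (6724)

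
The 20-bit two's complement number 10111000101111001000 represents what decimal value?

MSB is 1, so the value is negative. Find the magnitude:
1. Invert bits:  01000111010000110111
2. Add 1:        01000111010000111000  = 291896
3. Apply sign:   -291896

Answer: -291896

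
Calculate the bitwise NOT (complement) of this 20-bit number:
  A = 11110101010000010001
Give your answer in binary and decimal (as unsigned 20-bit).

Flip each bit (0->1, 1->0):
  11110101010000010001
  00001010101111101110

Answer: 00001010101111101110 (44014)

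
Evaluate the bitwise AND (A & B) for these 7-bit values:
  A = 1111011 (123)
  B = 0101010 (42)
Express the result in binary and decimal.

Apply & to each column (1 only where both bits are 1):
  1111011
& 0101010
---------
  0101010

Answer: 0101010 (42)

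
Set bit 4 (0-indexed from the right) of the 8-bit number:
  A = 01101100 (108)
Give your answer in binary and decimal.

Mask = 1 << 4 = 00010000
Bit 4 of A is 0, so OR-ing with the mask flips it to 1.
  01101100
| 00010000
----------
  01111100

Answer: 01111100 (124)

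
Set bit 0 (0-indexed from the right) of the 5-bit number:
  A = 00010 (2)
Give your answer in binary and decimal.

Mask = 1 << 0 = 00001
Bit 0 of A is 0, so OR-ing with the mask flips it to 1.
  00010
| 00001
-------
  00011

Answer: 00011 (3)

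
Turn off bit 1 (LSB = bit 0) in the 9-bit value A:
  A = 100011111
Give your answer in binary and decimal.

Mask = ~(1 << 1) = 111111101
Bit 1 of A is 1, so AND-ing with the mask clears it to 0.
  100011111
& 111111101
-----------
  100011101

Answer: 100011101 (285)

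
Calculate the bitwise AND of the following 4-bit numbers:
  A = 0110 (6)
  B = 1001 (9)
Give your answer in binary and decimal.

Apply & to each column (1 only where both bits are 1):
  0110
& 1001
------
  0000

Answer: 0000 (0)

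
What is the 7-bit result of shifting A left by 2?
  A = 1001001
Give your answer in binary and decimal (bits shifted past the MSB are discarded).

Shift left by 2: drop the top 2 bit(s), append 2 zero(s) on the right.
  1001001  ->  discard [10], keep [01001], append 00
= 0100100

Answer: 0100100 (36)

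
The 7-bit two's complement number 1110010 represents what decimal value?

MSB is 1, so the value is negative. Find the magnitude:
1. Invert bits:  0001101
2. Add 1:        0001110  = 14
3. Apply sign:   -14

Answer: -14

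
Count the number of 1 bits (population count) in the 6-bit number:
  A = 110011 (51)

110011
1-bits at positions (from bit 0 = LSB): 0, 1, 4, 5
Count = 4

Answer: 4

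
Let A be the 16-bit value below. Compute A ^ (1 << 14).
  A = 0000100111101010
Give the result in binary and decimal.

Mask = 1 << 14 = 0100000000000000
Bit 14 of A is 0; XOR with the mask flips it to 1.
  0000100111101010
^ 0100000000000000
------------------
  0100100111101010

Answer: 0100100111101010 (18922)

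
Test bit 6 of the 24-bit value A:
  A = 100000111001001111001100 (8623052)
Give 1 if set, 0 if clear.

Bit 6 is the 7th from the right.
  100000111001001111001100
                   ^
That bit is 1.

Answer: 1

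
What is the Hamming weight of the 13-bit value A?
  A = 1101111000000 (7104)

1101111000000
1-bits at positions (from bit 0 = LSB): 6, 7, 8, 9, 11, 12
Count = 6

Answer: 6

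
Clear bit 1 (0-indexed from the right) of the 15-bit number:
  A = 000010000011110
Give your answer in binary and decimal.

Mask = ~(1 << 1) = 111111111111101
Bit 1 of A is 1, so AND-ing with the mask clears it to 0.
  000010000011110
& 111111111111101
-----------------
  000010000011100

Answer: 000010000011100 (1052)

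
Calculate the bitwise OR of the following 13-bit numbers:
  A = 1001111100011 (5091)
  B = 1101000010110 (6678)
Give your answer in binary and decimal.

Apply | to each column (1 where either bit is 1):
  1001111100011
| 1101000010110
---------------
  1101111110111

Answer: 1101111110111 (7159)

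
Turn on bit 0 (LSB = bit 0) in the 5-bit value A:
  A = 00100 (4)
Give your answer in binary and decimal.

Mask = 1 << 0 = 00001
Bit 0 of A is 0, so OR-ing with the mask flips it to 1.
  00100
| 00001
-------
  00101

Answer: 00101 (5)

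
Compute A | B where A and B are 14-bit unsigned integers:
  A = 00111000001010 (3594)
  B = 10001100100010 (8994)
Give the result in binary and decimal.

Apply | to each column (1 where either bit is 1):
  00111000001010
| 10001100100010
----------------
  10111100101010

Answer: 10111100101010 (12074)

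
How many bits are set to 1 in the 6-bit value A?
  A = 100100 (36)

100100
1-bits at positions (from bit 0 = LSB): 2, 5
Count = 2

Answer: 2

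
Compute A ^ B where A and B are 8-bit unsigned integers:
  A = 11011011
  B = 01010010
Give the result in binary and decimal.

Apply ^ to each column (1 where bits differ):
  11011011
^ 01010010
----------
  10001001

Answer: 10001001 (137)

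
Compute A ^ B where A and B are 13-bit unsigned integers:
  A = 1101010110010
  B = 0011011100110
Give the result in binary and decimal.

Apply ^ to each column (1 where bits differ):
  1101010110010
^ 0011011100110
---------------
  1110001010100

Answer: 1110001010100 (7252)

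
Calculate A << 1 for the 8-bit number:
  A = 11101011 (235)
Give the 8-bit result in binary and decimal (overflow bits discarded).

Shift left by 1: drop the top 1 bit(s), append 1 zero(s) on the right.
  11101011  ->  discard [1], keep [1101011], append 0
= 11010110

Answer: 11010110 (214)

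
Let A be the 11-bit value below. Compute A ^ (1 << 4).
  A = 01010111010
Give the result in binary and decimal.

Mask = 1 << 4 = 00000010000
Bit 4 of A is 1; XOR with the mask flips it to 0.
  01010111010
^ 00000010000
-------------
  01010101010

Answer: 01010101010 (682)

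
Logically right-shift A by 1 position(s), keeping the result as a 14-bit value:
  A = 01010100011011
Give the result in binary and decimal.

Logical shift right by 1: drop the bottom 1 bit(s), prepend 1 zero(s) on the left.
  01010100011011  ->  keep [0101010001101], discard [1], prepend 0
= 00101010001101

Answer: 00101010001101 (2701)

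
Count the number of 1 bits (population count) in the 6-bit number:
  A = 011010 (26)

011010
1-bits at positions (from bit 0 = LSB): 1, 3, 4
Count = 3

Answer: 3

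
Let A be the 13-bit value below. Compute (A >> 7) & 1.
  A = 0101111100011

Bit 7 is the 8th from the right.
  0101111100011
       ^
That bit is 1.

Answer: 1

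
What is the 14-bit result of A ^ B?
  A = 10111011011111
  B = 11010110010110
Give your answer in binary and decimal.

Apply ^ to each column (1 where bits differ):
  10111011011111
^ 11010110010110
----------------
  01101101001001

Answer: 01101101001001 (6985)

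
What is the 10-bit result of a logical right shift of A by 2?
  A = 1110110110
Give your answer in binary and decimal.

Logical shift right by 2: drop the bottom 2 bit(s), prepend 2 zero(s) on the left.
  1110110110  ->  keep [11101101], discard [10], prepend 00
= 0011101101

Answer: 0011101101 (237)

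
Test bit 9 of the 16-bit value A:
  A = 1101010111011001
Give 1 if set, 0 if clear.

Bit 9 is the 10th from the right.
  1101010111011001
        ^
That bit is 0.

Answer: 0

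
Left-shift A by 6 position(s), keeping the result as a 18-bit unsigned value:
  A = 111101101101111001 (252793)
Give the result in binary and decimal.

Shift left by 6: drop the top 6 bit(s), append 6 zero(s) on the right.
  111101101101111001  ->  discard [111101], keep [101101111001], append 000000
= 101101111001000000

Answer: 101101111001000000 (187968)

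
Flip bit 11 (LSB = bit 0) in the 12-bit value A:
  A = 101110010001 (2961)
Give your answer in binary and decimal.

Mask = 1 << 11 = 100000000000
Bit 11 of A is 1; XOR with the mask flips it to 0.
  101110010001
^ 100000000000
--------------
  001110010001

Answer: 001110010001 (913)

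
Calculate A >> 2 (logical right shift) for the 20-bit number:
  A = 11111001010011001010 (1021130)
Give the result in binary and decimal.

Logical shift right by 2: drop the bottom 2 bit(s), prepend 2 zero(s) on the left.
  11111001010011001010  ->  keep [111110010100110010], discard [10], prepend 00
= 00111110010100110010

Answer: 00111110010100110010 (255282)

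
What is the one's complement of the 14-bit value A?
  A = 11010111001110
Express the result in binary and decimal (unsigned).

Flip each bit (0->1, 1->0):
  11010111001110
  00101000110001

Answer: 00101000110001 (2609)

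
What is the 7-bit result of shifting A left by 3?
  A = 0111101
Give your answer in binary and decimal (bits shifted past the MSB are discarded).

Shift left by 3: drop the top 3 bit(s), append 3 zero(s) on the right.
  0111101  ->  discard [011], keep [1101], append 000
= 1101000

Answer: 1101000 (104)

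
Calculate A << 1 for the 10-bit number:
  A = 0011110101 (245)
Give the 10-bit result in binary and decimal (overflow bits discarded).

Shift left by 1: drop the top 1 bit(s), append 1 zero(s) on the right.
  0011110101  ->  discard [0], keep [011110101], append 0
= 0111101010

Answer: 0111101010 (490)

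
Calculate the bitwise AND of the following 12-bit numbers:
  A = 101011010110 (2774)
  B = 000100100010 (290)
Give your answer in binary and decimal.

Apply & to each column (1 only where both bits are 1):
  101011010110
& 000100100010
--------------
  000000000010

Answer: 000000000010 (2)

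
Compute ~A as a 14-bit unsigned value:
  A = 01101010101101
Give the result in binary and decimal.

Flip each bit (0->1, 1->0):
  01101010101101
  10010101010010

Answer: 10010101010010 (9554)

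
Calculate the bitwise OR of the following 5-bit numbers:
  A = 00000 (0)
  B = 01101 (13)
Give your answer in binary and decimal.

Apply | to each column (1 where either bit is 1):
  00000
| 01101
-------
  01101

Answer: 01101 (13)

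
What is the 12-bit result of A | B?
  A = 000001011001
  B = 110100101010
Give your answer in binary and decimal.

Apply | to each column (1 where either bit is 1):
  000001011001
| 110100101010
--------------
  110101111011

Answer: 110101111011 (3451)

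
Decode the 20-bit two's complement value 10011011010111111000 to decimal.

MSB is 1, so the value is negative. Find the magnitude:
1. Invert bits:  01100100101000000111
2. Add 1:        01100100101000001000  = 412168
3. Apply sign:   -412168

Answer: -412168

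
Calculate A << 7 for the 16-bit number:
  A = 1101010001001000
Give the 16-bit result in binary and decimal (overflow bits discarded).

Shift left by 7: drop the top 7 bit(s), append 7 zero(s) on the right.
  1101010001001000  ->  discard [1101010], keep [001001000], append 0000000
= 0010010000000000

Answer: 0010010000000000 (9216)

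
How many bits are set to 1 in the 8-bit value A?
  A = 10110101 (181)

10110101
1-bits at positions (from bit 0 = LSB): 0, 2, 4, 5, 7
Count = 5

Answer: 5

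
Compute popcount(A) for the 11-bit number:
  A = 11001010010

11001010010
1-bits at positions (from bit 0 = LSB): 1, 4, 6, 9, 10
Count = 5

Answer: 5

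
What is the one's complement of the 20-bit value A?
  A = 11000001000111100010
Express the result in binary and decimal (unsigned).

Flip each bit (0->1, 1->0):
  11000001000111100010
  00111110111000011101

Answer: 00111110111000011101 (257565)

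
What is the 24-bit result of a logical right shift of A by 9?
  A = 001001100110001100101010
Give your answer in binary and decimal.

Logical shift right by 9: drop the bottom 9 bit(s), prepend 9 zero(s) on the left.
  001001100110001100101010  ->  keep [001001100110001], discard [100101010], prepend 000000000
= 000000000001001100110001

Answer: 000000000001001100110001 (4913)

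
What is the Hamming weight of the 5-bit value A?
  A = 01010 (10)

01010
1-bits at positions (from bit 0 = LSB): 1, 3
Count = 2

Answer: 2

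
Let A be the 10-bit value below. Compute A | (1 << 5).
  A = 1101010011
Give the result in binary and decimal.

Mask = 1 << 5 = 0000100000
Bit 5 of A is 0, so OR-ing with the mask flips it to 1.
  1101010011
| 0000100000
------------
  1101110011

Answer: 1101110011 (883)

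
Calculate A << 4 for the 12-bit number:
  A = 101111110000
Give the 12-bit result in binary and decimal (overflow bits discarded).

Shift left by 4: drop the top 4 bit(s), append 4 zero(s) on the right.
  101111110000  ->  discard [1011], keep [11110000], append 0000
= 111100000000

Answer: 111100000000 (3840)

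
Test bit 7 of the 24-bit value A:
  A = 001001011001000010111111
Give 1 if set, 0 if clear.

Bit 7 is the 8th from the right.
  001001011001000010111111
                  ^
That bit is 1.

Answer: 1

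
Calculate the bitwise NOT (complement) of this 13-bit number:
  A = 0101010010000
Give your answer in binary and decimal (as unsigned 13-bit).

Flip each bit (0->1, 1->0):
  0101010010000
  1010101101111

Answer: 1010101101111 (5487)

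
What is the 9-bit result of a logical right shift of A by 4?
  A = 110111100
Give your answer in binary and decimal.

Logical shift right by 4: drop the bottom 4 bit(s), prepend 4 zero(s) on the left.
  110111100  ->  keep [11011], discard [1100], prepend 0000
= 000011011

Answer: 000011011 (27)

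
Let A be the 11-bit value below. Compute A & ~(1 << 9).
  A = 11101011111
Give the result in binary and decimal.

Mask = ~(1 << 9) = 10111111111
Bit 9 of A is 1, so AND-ing with the mask clears it to 0.
  11101011111
& 10111111111
-------------
  10101011111

Answer: 10101011111 (1375)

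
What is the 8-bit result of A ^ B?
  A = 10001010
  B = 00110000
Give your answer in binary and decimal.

Apply ^ to each column (1 where bits differ):
  10001010
^ 00110000
----------
  10111010

Answer: 10111010 (186)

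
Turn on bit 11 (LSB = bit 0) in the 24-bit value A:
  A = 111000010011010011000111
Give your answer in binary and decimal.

Mask = 1 << 11 = 000000000000100000000000
Bit 11 of A is 0, so OR-ing with the mask flips it to 1.
  111000010011010011000111
| 000000000000100000000000
--------------------------
  111000010011110011000111

Answer: 111000010011110011000111 (14761159)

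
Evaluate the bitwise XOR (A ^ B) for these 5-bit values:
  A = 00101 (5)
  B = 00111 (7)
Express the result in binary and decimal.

Apply ^ to each column (1 where bits differ):
  00101
^ 00111
-------
  00010

Answer: 00010 (2)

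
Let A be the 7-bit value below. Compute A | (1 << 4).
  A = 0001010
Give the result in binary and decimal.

Mask = 1 << 4 = 0010000
Bit 4 of A is 0, so OR-ing with the mask flips it to 1.
  0001010
| 0010000
---------
  0011010

Answer: 0011010 (26)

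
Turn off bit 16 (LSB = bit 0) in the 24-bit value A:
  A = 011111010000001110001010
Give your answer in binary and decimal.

Mask = ~(1 << 16) = 111111101111111111111111
Bit 16 of A is 1, so AND-ing with the mask clears it to 0.
  011111010000001110001010
& 111111101111111111111111
--------------------------
  011111000000001110001010

Answer: 011111000000001110001010 (8127370)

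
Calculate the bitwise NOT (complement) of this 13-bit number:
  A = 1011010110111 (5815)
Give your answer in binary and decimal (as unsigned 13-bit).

Flip each bit (0->1, 1->0):
  1011010110111
  0100101001000

Answer: 0100101001000 (2376)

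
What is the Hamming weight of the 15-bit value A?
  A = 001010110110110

001010110110110
1-bits at positions (from bit 0 = LSB): 1, 2, 4, 5, 7, 8, 10, 12
Count = 8

Answer: 8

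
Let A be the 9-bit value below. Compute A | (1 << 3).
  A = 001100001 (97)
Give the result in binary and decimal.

Mask = 1 << 3 = 000001000
Bit 3 of A is 0, so OR-ing with the mask flips it to 1.
  001100001
| 000001000
-----------
  001101001

Answer: 001101001 (105)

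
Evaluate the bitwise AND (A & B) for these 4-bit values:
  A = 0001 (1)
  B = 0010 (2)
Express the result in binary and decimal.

Apply & to each column (1 only where both bits are 1):
  0001
& 0010
------
  0000

Answer: 0000 (0)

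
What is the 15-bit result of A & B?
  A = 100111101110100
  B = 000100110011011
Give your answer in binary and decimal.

Apply & to each column (1 only where both bits are 1):
  100111101110100
& 000100110011011
-----------------
  000100100010000

Answer: 000100100010000 (2320)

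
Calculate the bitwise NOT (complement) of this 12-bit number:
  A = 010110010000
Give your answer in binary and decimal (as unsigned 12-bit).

Flip each bit (0->1, 1->0):
  010110010000
  101001101111

Answer: 101001101111 (2671)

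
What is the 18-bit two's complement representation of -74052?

1. Binary of +74052:  010010000101000100
2. Invert bits:     101101111010111011
3. Add 1:           101101111010111100

Answer: 101101111010111100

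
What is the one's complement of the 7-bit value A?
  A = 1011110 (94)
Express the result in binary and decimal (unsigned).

Flip each bit (0->1, 1->0):
  1011110
  0100001

Answer: 0100001 (33)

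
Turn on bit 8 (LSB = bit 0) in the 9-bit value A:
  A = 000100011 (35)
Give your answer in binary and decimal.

Mask = 1 << 8 = 100000000
Bit 8 of A is 0, so OR-ing with the mask flips it to 1.
  000100011
| 100000000
-----------
  100100011

Answer: 100100011 (291)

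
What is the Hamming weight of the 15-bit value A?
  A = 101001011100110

101001011100110
1-bits at positions (from bit 0 = LSB): 1, 2, 5, 6, 7, 9, 12, 14
Count = 8

Answer: 8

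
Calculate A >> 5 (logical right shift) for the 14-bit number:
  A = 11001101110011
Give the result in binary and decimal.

Logical shift right by 5: drop the bottom 5 bit(s), prepend 5 zero(s) on the left.
  11001101110011  ->  keep [110011011], discard [10011], prepend 00000
= 00000110011011

Answer: 00000110011011 (411)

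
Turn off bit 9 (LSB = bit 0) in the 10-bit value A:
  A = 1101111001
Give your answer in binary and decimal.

Mask = ~(1 << 9) = 0111111111
Bit 9 of A is 1, so AND-ing with the mask clears it to 0.
  1101111001
& 0111111111
------------
  0101111001

Answer: 0101111001 (377)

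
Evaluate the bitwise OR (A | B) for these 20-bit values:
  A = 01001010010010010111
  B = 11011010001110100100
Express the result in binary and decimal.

Apply | to each column (1 where either bit is 1):
  01001010010010010111
| 11011010001110100100
----------------------
  11011010011110110111

Answer: 11011010011110110111 (894903)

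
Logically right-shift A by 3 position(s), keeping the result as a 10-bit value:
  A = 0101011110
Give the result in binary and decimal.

Logical shift right by 3: drop the bottom 3 bit(s), prepend 3 zero(s) on the left.
  0101011110  ->  keep [0101011], discard [110], prepend 000
= 0000101011

Answer: 0000101011 (43)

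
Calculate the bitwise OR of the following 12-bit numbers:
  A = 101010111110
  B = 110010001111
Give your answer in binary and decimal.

Apply | to each column (1 where either bit is 1):
  101010111110
| 110010001111
--------------
  111010111111

Answer: 111010111111 (3775)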